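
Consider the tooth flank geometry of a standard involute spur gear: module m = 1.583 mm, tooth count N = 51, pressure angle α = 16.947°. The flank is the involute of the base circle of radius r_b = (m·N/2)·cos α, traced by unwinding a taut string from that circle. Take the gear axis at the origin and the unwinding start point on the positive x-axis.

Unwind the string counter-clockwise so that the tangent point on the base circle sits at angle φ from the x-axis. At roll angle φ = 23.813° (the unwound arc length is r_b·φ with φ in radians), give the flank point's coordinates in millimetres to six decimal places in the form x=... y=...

pitch radius r_p = m·N/2 = 1.583·51/2 = 40.366500
base radius r_b = r_p·cos α = 40.366500·cos 16.947° = 38.613577
roll angle φ = 23.813° = 0.41561525 rad
x = r_b·(cos φ + φ·sin φ) = 38.613577·(0.91486808 + 0.41561525·0.40375288) = 41.805913
y = r_b·(sin φ − φ·cos φ) = 38.613577·(0.40375288 − 0.41561525·0.91486808) = 0.908182

x=41.805913 y=0.908182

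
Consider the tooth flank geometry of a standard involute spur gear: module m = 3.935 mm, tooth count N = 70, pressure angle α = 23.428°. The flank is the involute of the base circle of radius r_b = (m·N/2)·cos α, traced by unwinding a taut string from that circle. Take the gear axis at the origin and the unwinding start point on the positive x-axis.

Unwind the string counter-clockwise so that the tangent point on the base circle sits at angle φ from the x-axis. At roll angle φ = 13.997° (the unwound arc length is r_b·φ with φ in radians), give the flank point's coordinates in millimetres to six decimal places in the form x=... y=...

x=130.085811 y=0.610477

pitch radius r_p = m·N/2 = 3.935·70/2 = 137.725000
base radius r_b = r_p·cos α = 137.725000·cos 23.428° = 126.371011
roll angle φ = 13.997° = 0.24429374 rad
x = r_b·(cos φ + φ·sin φ) = 126.371011·(0.97030839 + 0.24429374·0.24187109) = 130.085811
y = r_b·(sin φ − φ·cos φ) = 126.371011·(0.24187109 − 0.24429374·0.97030839) = 0.610477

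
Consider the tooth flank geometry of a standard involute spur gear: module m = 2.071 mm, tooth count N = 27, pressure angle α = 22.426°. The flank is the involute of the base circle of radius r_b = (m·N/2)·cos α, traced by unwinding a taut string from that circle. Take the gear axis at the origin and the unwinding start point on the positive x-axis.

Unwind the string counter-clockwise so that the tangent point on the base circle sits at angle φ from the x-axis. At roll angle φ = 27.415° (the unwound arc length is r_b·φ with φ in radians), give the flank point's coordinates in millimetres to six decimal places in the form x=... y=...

x=28.635332 y=0.922276

pitch radius r_p = m·N/2 = 2.071·27/2 = 27.958500
base radius r_b = r_p·cos α = 27.958500·cos 22.426° = 25.844083
roll angle φ = 27.415° = 0.47848201 rad
x = r_b·(cos φ + φ·sin φ) = 25.844083·(0.88769487 + 0.47848201·0.46043220) = 28.635332
y = r_b·(sin φ − φ·cos φ) = 25.844083·(0.46043220 − 0.47848201·0.88769487) = 0.922276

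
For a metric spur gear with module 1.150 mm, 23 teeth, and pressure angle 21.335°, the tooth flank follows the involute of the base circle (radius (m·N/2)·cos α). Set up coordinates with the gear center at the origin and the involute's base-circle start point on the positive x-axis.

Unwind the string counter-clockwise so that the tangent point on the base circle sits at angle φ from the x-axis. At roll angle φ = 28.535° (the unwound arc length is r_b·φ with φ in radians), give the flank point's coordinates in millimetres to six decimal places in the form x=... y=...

x=13.752968 y=0.494764

pitch radius r_p = m·N/2 = 1.150·23/2 = 13.225000
base radius r_b = r_p·cos α = 13.225000·cos 21.335° = 12.318680
roll angle φ = 28.535° = 0.49802970 rad
x = r_b·(cos φ + φ·sin φ) = 12.318680·(0.87852547 + 0.49802970·0.47769551) = 13.752968
y = r_b·(sin φ − φ·cos φ) = 12.318680·(0.47769551 − 0.49802970·0.87852547) = 0.494764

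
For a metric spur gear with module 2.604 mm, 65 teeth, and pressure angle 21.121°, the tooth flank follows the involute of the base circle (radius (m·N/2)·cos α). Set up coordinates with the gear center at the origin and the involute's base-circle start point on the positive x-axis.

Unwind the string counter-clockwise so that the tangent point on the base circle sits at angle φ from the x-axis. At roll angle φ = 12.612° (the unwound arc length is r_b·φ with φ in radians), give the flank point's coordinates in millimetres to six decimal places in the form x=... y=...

pitch radius r_p = m·N/2 = 2.604·65/2 = 84.630000
base radius r_b = r_p·cos α = 84.630000·cos 21.121° = 78.944686
roll angle φ = 12.612° = 0.22012093 rad
x = r_b·(cos φ + φ·sin φ) = 78.944686·(0.97587105 + 0.22012093·0.21834763) = 80.834143
y = r_b·(sin φ − φ·cos φ) = 78.944686·(0.21834763 − 0.22012093·0.97587105) = 0.279306

x=80.834143 y=0.279306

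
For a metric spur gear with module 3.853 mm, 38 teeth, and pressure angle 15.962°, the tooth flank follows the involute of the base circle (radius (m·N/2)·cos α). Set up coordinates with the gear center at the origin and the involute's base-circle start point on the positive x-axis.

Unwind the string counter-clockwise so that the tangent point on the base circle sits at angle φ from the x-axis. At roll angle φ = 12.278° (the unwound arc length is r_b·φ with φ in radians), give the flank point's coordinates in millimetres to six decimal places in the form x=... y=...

x=71.982004 y=0.229813

pitch radius r_p = m·N/2 = 3.853·38/2 = 73.207000
base radius r_b = r_p·cos α = 73.207000·cos 15.962° = 70.384452
roll angle φ = 12.278° = 0.21429153 rad
x = r_b·(cos φ + φ·sin φ) = 70.384452·(0.97712730 + 0.21429153·0.21265521) = 71.982004
y = r_b·(sin φ − φ·cos φ) = 70.384452·(0.21265521 − 0.21429153·0.97712730) = 0.229813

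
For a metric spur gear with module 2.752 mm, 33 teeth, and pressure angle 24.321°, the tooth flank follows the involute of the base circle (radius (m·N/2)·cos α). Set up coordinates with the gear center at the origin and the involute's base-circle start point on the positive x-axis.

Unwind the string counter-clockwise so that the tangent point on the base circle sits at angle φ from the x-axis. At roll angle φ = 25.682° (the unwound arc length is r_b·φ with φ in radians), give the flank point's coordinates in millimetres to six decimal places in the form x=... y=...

pitch radius r_p = m·N/2 = 2.752·33/2 = 45.408000
base radius r_b = r_p·cos α = 45.408000·cos 24.321° = 41.378148
roll angle φ = 25.682° = 0.44823546 rad
x = r_b·(cos φ + φ·sin φ) = 41.378148·(0.90121321 + 0.44823546·0.43337598) = 45.328425
y = r_b·(sin φ − φ·cos φ) = 41.378148·(0.43337598 − 0.44823546·0.90121321) = 1.217356

x=45.328425 y=1.217356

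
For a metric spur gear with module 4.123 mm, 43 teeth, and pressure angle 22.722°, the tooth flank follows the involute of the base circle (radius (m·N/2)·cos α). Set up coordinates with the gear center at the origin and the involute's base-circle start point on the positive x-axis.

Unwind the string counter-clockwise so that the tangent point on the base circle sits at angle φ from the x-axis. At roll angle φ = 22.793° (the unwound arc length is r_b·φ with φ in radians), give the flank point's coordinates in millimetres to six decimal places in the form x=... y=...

pitch radius r_p = m·N/2 = 4.123·43/2 = 88.644500
base radius r_b = r_p·cos α = 88.644500·cos 22.722° = 81.764787
roll angle φ = 22.793° = 0.39781290 rad
x = r_b·(cos φ + φ·sin φ) = 81.764787·(0.92191049 + 0.39781290·0.38740296) = 87.980904
y = r_b·(sin φ − φ·cos φ) = 81.764787·(0.38740296 − 0.39781290·0.92191049) = 1.688858

x=87.980904 y=1.688858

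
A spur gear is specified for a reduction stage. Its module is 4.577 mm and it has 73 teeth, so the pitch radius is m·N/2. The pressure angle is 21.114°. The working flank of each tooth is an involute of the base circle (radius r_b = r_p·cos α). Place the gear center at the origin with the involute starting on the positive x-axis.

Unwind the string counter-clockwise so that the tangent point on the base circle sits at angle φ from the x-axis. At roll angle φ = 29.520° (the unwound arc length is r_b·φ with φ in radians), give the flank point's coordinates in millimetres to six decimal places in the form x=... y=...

pitch radius r_p = m·N/2 = 4.577·73/2 = 167.060500
base radius r_b = r_p·cos α = 167.060500·cos 21.114° = 155.844984
roll angle φ = 29.520° = 0.51522120 rad
x = r_b·(cos φ + φ·sin φ) = 155.844984·(0.87018375 + 0.51522120·0.49272734) = 175.177137
y = r_b·(sin φ − φ·cos φ) = 155.844984·(0.49272734 − 0.51522120·0.87018375) = 6.917994

x=175.177137 y=6.917994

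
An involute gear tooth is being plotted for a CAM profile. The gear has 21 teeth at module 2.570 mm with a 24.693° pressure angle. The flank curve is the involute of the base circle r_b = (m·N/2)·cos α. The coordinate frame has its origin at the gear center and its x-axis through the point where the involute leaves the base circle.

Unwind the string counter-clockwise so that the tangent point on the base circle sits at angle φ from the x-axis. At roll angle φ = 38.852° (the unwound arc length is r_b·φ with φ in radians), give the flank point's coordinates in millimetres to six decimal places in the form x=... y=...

x=29.522602 y=2.432900

pitch radius r_p = m·N/2 = 2.570·21/2 = 26.985000
base radius r_b = r_p·cos α = 26.985000·cos 24.693° = 24.517471
roll angle φ = 38.852° = 0.67809532 rad
x = r_b·(cos φ + φ·sin φ) = 24.517471·(0.77876896 + 0.67809532·0.62731086) = 29.522602
y = r_b·(sin φ − φ·cos φ) = 24.517471·(0.62731086 − 0.67809532·0.77876896) = 2.432900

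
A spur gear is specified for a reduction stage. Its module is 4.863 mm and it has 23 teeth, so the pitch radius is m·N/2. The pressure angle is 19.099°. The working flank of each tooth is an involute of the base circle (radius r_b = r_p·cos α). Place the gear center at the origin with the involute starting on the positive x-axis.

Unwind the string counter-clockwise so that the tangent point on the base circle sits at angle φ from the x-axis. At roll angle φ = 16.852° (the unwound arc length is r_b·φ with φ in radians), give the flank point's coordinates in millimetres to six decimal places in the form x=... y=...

pitch radius r_p = m·N/2 = 4.863·23/2 = 55.924500
base radius r_b = r_p·cos α = 55.924500·cos 19.099° = 52.846115
roll angle φ = 16.852° = 0.29412289 rad
x = r_b·(cos φ + φ·sin φ) = 52.846115·(0.95705679 + 0.29412289·0.28990051) = 55.082729
y = r_b·(sin φ − φ·cos φ) = 52.846115·(0.28990051 − 0.29412289·0.95705679) = 0.444341

x=55.082729 y=0.444341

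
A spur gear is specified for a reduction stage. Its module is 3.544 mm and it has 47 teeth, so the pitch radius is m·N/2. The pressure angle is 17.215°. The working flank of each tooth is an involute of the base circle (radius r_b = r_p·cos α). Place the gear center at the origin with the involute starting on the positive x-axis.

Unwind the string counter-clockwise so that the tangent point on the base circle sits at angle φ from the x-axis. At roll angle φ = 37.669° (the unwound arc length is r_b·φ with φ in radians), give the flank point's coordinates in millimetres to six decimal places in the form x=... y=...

x=94.932134 y=7.214897

pitch radius r_p = m·N/2 = 3.544·47/2 = 83.284000
base radius r_b = r_p·cos α = 83.284000·cos 17.215° = 79.552953
roll angle φ = 37.669° = 0.65744808 rad
x = r_b·(cos φ + φ·sin φ) = 79.552953·(0.79155429 + 0.65744808·0.61109886) = 94.932134
y = r_b·(sin φ − φ·cos φ) = 79.552953·(0.61109886 − 0.65744808·0.79155429) = 7.214897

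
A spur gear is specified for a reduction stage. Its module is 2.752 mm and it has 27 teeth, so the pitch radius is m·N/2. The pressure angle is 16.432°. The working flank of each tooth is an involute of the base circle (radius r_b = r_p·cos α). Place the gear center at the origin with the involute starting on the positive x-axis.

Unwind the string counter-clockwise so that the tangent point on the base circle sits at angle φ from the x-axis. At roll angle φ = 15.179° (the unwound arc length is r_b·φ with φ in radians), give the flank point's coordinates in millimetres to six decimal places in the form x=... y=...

x=36.863210 y=0.219311

pitch radius r_p = m·N/2 = 2.752·27/2 = 37.152000
base radius r_b = r_p·cos α = 37.152000·cos 16.432° = 35.634569
roll angle φ = 15.179° = 0.26492353 rad
x = r_b·(cos φ + φ·sin φ) = 35.634569·(0.96511253 + 0.26492353·0.26183546) = 36.863210
y = r_b·(sin φ − φ·cos φ) = 35.634569·(0.26183546 − 0.26492353·0.96511253) = 0.219311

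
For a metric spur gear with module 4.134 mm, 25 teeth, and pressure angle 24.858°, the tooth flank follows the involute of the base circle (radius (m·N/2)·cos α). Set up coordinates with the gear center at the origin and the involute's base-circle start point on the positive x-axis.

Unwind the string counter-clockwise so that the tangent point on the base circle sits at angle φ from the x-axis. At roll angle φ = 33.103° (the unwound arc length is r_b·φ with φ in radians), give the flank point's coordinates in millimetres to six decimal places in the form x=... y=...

pitch radius r_p = m·N/2 = 4.134·25/2 = 51.675000
base radius r_b = r_p·cos α = 51.675000·cos 24.858° = 46.887436
roll angle φ = 33.103° = 0.57775634 rad
x = r_b·(cos φ + φ·sin φ) = 46.887436·(0.83769012 + 0.57775634·0.54614582) = 54.071966
y = r_b·(sin φ − φ·cos φ) = 46.887436·(0.54614582 − 0.57775634·0.83769012) = 2.914759

x=54.071966 y=2.914759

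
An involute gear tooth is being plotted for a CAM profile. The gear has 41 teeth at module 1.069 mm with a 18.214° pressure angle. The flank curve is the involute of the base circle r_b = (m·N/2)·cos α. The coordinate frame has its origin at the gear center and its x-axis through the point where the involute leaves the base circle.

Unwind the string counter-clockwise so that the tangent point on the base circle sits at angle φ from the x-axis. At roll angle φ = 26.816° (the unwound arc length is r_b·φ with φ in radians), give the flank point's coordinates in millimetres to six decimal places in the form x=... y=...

pitch radius r_p = m·N/2 = 1.069·41/2 = 21.914500
base radius r_b = r_p·cos α = 21.914500·cos 18.214° = 20.816489
roll angle φ = 26.816° = 0.46802749 rad
x = r_b·(cos φ + φ·sin φ) = 20.816489·(0.89245987 + 0.46802749·0.45112678) = 22.973070
y = r_b·(sin φ − φ·cos φ) = 20.816489·(0.45112678 − 0.46802749·0.89245987) = 0.695917

x=22.973070 y=0.695917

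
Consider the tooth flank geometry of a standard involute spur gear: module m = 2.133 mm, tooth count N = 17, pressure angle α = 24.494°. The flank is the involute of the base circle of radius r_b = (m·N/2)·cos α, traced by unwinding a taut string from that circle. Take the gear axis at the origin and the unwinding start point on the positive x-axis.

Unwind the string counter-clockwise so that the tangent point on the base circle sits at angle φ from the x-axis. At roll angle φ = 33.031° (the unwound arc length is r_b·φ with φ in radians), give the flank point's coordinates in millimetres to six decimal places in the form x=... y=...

pitch radius r_p = m·N/2 = 2.133·17/2 = 18.130500
base radius r_b = r_p·cos α = 18.130500·cos 24.494° = 16.498840
roll angle φ = 33.031° = 0.57649971 rad
x = r_b·(cos φ + φ·sin φ) = 16.498840·(0.83837577 + 0.57649971·0.54509272) = 19.016919
y = r_b·(sin φ − φ·cos φ) = 16.498840·(0.54509272 − 0.57649971·0.83837577) = 1.019122

x=19.016919 y=1.019122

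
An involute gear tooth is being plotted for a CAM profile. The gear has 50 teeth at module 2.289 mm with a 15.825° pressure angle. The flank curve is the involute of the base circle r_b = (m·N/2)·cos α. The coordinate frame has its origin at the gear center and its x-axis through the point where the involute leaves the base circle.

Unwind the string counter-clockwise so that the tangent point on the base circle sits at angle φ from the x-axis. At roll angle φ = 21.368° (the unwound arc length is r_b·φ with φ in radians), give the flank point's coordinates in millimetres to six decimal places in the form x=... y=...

x=58.752774 y=0.938762

pitch radius r_p = m·N/2 = 2.289·50/2 = 57.225000
base radius r_b = r_p·cos α = 57.225000·cos 15.825° = 55.056121
roll angle φ = 21.368° = 0.37294195 rad
x = r_b·(cos φ + φ·sin φ) = 55.056121·(0.93125946 + 0.37294195·0.36435673) = 58.752774
y = r_b·(sin φ − φ·cos φ) = 55.056121·(0.36435673 − 0.37294195·0.93125946) = 0.938762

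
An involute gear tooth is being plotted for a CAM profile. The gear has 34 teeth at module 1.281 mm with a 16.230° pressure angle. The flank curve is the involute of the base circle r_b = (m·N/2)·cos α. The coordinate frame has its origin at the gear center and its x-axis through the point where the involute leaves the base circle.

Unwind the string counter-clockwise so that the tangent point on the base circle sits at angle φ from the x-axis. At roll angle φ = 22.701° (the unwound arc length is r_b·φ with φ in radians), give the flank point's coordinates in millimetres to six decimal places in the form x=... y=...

pitch radius r_p = m·N/2 = 1.281·34/2 = 21.777000
base radius r_b = r_p·cos α = 21.777000·cos 16.230° = 20.909132
roll angle φ = 22.701° = 0.39620719 rad
x = r_b·(cos φ + φ·sin φ) = 20.909132·(0.92253135 + 0.39620719·0.38592214) = 22.486443
y = r_b·(sin φ − φ·cos φ) = 20.909132·(0.38592214 − 0.39620719·0.92253135) = 0.426726

x=22.486443 y=0.426726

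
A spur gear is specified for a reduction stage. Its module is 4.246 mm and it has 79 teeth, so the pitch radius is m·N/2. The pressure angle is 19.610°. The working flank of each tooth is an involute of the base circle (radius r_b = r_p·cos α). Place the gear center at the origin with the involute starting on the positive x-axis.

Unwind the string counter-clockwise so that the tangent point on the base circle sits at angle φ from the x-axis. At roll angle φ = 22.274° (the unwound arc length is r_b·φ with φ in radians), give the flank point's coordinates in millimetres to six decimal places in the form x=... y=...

x=169.480405 y=3.047581

pitch radius r_p = m·N/2 = 4.246·79/2 = 167.717000
base radius r_b = r_p·cos α = 167.717000·cos 19.610° = 157.989228
roll angle φ = 22.274° = 0.38875464 rad
x = r_b·(cos φ + φ·sin φ) = 157.989228·(0.92538181 + 0.38875464·0.37903627) = 169.480405
y = r_b·(sin φ − φ·cos φ) = 157.989228·(0.37903627 − 0.38875464·0.92538181) = 3.047581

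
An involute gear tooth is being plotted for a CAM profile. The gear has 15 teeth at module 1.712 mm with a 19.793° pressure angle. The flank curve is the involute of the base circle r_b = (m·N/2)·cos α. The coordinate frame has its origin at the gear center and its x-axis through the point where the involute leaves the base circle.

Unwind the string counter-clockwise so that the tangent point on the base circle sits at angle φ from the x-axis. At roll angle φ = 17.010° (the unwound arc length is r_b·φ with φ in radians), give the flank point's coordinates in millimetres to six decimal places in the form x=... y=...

pitch radius r_p = m·N/2 = 1.712·15/2 = 12.840000
base radius r_b = r_p·cos α = 12.840000·cos 19.793° = 12.081440
roll angle φ = 17.010° = 0.29688051 rad
x = r_b·(cos φ + φ·sin φ) = 12.081440·(0.95625371 + 0.29688051·0.29253861) = 12.602183
y = r_b·(sin φ − φ·cos φ) = 12.081440·(0.29253861 − 0.29688051·0.95625371) = 0.104450

x=12.602183 y=0.104450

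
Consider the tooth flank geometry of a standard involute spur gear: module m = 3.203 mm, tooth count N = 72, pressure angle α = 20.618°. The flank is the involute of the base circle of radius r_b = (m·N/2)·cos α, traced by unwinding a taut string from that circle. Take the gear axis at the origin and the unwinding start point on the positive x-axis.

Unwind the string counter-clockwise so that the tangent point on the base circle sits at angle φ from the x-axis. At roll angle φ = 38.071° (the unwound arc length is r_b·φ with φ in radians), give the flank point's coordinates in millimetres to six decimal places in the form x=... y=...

pitch radius r_p = m·N/2 = 3.203·72/2 = 115.308000
base radius r_b = r_p·cos α = 115.308000·cos 20.618° = 107.922402
roll angle φ = 38.071° = 0.66446430 rad
x = r_b·(cos φ + φ·sin φ) = 107.922402·(0.78724723 + 0.66446430·0.61663749) = 129.181047
y = r_b·(sin φ − φ·cos φ) = 107.922402·(0.61663749 − 0.66446430·0.78724723) = 10.095041

x=129.181047 y=10.095041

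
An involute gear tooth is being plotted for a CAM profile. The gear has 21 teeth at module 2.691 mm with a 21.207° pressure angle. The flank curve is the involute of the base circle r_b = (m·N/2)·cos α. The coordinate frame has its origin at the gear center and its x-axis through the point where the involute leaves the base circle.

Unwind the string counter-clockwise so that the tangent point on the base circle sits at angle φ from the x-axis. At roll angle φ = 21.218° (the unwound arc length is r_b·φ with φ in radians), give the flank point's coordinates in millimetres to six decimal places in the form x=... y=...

pitch radius r_p = m·N/2 = 2.691·21/2 = 28.255500
base radius r_b = r_p·cos α = 28.255500·cos 21.207° = 26.342027
roll angle φ = 21.218° = 0.37032396 rad
x = r_b·(cos φ + φ·sin φ) = 26.342027·(0.93221015 + 0.37032396·0.36191745) = 28.086840
y = r_b·(sin φ − φ·cos φ) = 26.342027·(0.36191745 − 0.37032396·0.93221015) = 0.439851

x=28.086840 y=0.439851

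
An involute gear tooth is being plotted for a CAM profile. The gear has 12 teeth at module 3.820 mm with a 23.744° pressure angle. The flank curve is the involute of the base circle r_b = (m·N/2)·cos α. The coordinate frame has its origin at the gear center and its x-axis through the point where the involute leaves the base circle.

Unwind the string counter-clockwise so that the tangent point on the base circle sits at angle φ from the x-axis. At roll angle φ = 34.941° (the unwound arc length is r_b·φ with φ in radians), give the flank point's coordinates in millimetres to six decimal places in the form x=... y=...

x=24.525823 y=1.527855

pitch radius r_p = m·N/2 = 3.820·12/2 = 22.920000
base radius r_b = r_p·cos α = 22.920000·cos 23.744° = 20.979906
roll angle φ = 34.941° = 0.60983549 rad
x = r_b·(cos φ + φ·sin φ) = 20.979906·(0.81974225 + 0.60983549·0.57273262) = 24.525823
y = r_b·(sin φ − φ·cos φ) = 20.979906·(0.57273262 − 0.60983549·0.81974225) = 1.527855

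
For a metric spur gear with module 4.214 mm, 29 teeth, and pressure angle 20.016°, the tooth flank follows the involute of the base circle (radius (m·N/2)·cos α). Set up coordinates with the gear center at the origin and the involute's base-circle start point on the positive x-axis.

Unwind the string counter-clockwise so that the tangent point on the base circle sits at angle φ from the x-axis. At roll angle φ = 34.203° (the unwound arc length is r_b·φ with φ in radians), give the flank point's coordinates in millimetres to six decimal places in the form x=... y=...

pitch radius r_p = m·N/2 = 4.214·29/2 = 61.103000
base radius r_b = r_p·cos α = 61.103000·cos 20.016° = 57.412200
roll angle φ = 34.203° = 0.59695496 rad
x = r_b·(cos φ + φ·sin φ) = 57.412200·(0.82705114 + 0.59695496·0.56212668) = 66.748311
y = r_b·(sin φ − φ·cos φ) = 57.412200·(0.56212668 − 0.59695496·0.82705114) = 3.927821

x=66.748311 y=3.927821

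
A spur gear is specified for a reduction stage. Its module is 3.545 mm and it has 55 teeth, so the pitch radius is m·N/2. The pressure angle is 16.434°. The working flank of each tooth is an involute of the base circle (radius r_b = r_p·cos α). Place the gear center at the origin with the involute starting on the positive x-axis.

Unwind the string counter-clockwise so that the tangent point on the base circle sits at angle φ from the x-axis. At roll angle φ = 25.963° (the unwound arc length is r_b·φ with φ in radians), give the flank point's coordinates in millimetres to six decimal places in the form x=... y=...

x=102.617496 y=2.840961

pitch radius r_p = m·N/2 = 3.545·55/2 = 97.487500
base radius r_b = r_p·cos α = 97.487500·cos 16.434° = 93.504771
roll angle φ = 25.963° = 0.45313983 rad
x = r_b·(cos φ + φ·sin φ) = 93.504771·(0.89907695 + 0.45313983·0.43779064) = 102.617496
y = r_b·(sin φ − φ·cos φ) = 93.504771·(0.43779064 − 0.45313983·0.89907695) = 2.840961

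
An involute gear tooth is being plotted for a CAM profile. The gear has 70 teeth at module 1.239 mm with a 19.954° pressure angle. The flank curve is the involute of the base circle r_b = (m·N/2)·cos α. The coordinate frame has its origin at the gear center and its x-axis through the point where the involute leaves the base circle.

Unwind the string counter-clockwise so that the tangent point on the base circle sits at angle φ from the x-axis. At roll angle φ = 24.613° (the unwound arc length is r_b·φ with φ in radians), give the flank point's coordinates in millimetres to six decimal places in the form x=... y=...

pitch radius r_p = m·N/2 = 1.239·70/2 = 43.365000
base radius r_b = r_p·cos α = 43.365000·cos 19.954° = 40.761665
roll angle φ = 24.613° = 0.42957789 rad
x = r_b·(cos φ + φ·sin φ) = 40.761665·(0.90914163 + 0.42957789·0.41648708) = 44.350945
y = r_b·(sin φ − φ·cos φ) = 40.761665·(0.41648708 − 0.42957789·0.90914163) = 1.057355

x=44.350945 y=1.057355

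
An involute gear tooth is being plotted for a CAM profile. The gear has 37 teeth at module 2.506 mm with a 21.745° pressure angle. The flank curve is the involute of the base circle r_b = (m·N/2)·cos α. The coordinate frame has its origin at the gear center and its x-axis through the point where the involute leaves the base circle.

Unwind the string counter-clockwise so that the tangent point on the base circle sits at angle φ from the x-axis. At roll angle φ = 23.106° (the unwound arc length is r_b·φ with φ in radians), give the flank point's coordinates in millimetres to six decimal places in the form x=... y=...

pitch radius r_p = m·N/2 = 2.506·37/2 = 46.361000
base radius r_b = r_p·cos α = 46.361000·cos 21.745° = 43.062039
roll angle φ = 23.106° = 0.40327578 rad
x = r_b·(cos φ + φ·sin φ) = 43.062039·(0.91978041 + 0.40327578·0.39243344) = 46.422570
y = r_b·(sin φ − φ·cos φ) = 43.062039·(0.39243344 − 0.40327578·0.91978041) = 0.926190

x=46.422570 y=0.926190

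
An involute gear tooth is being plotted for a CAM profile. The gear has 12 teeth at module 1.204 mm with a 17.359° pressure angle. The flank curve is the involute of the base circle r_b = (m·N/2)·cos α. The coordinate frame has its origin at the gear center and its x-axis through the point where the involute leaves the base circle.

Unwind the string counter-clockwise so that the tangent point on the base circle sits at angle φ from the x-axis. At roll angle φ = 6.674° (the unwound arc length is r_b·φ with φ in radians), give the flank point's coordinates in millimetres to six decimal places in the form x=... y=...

pitch radius r_p = m·N/2 = 1.204·12/2 = 7.224000
base radius r_b = r_p·cos α = 7.224000·cos 17.359° = 6.894976
roll angle φ = 6.674° = 0.11648327 rad
x = r_b·(cos φ + φ·sin φ) = 6.894976·(0.99322349 + 0.11648327·0.11622004) = 6.941594
y = r_b·(sin φ − φ·cos φ) = 6.894976·(0.11622004 − 0.11648327·0.99322349) = 0.003628

x=6.941594 y=0.003628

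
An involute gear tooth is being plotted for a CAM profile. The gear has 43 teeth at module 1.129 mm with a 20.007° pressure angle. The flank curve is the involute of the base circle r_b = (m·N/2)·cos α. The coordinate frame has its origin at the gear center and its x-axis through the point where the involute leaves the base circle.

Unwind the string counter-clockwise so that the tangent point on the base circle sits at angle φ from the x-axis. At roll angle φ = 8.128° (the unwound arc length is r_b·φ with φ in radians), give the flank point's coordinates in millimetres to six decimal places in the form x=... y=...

x=23.036965 y=0.021661

pitch radius r_p = m·N/2 = 1.129·43/2 = 24.273500
base radius r_b = r_p·cos α = 24.273500·cos 20.007° = 22.808614
roll angle φ = 8.128° = 0.14186036 rad
x = r_b·(cos φ + φ·sin φ) = 22.808614·(0.98995468 + 0.14186036·0.14138503) = 23.036965
y = r_b·(sin φ − φ·cos φ) = 22.808614·(0.14138503 − 0.14186036·0.98995468) = 0.021661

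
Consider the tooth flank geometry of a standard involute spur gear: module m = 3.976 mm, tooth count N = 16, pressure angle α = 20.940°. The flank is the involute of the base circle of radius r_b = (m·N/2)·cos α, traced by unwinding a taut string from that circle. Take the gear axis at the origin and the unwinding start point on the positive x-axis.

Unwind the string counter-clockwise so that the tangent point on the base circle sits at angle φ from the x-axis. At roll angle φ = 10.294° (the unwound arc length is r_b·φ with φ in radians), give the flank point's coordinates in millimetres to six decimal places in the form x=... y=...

pitch radius r_p = m·N/2 = 3.976·16/2 = 31.808000
base radius r_b = r_p·cos α = 31.808000·cos 20.940° = 29.707247
roll angle φ = 10.294° = 0.17966419 rad
x = r_b·(cos φ + φ·sin φ) = 29.707247·(0.98390376 + 0.17966419·0.17869918) = 30.182848
y = r_b·(sin φ − φ·cos φ) = 29.707247·(0.17869918 − 0.17966419·0.98390376) = 0.057243

x=30.182848 y=0.057243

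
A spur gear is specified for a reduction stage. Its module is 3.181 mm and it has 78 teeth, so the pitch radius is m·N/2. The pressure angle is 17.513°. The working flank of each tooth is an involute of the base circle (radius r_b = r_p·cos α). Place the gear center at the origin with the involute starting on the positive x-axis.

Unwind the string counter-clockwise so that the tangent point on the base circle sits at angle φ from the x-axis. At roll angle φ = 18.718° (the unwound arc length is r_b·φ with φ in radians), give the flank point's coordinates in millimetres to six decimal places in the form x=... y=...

x=124.454605 y=1.360391

pitch radius r_p = m·N/2 = 3.181·78/2 = 124.059000
base radius r_b = r_p·cos α = 124.059000·cos 17.513° = 118.308704
roll angle φ = 18.718° = 0.32669073 rad
x = r_b·(cos φ + φ·sin φ) = 118.308704·(0.94710951 + 0.32669073·0.32091055) = 124.454605
y = r_b·(sin φ − φ·cos φ) = 118.308704·(0.32091055 − 0.32669073·0.94710951) = 1.360391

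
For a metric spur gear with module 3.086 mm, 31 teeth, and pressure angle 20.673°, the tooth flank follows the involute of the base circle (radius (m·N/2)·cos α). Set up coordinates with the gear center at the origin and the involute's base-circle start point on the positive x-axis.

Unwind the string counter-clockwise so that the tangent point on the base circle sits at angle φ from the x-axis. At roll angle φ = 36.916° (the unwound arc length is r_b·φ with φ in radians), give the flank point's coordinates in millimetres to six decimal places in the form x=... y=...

pitch radius r_p = m·N/2 = 3.086·31/2 = 47.833000
base radius r_b = r_p·cos α = 47.833000·cos 20.673° = 44.753057
roll angle φ = 36.916° = 0.64430575 rad
x = r_b·(cos φ + φ·sin φ) = 44.753057·(0.79951696 + 0.64430575·0.60064352) = 53.100175
y = r_b·(sin φ − φ·cos φ) = 44.753057·(0.60064352 − 0.64430575·0.79951696) = 3.826840

x=53.100175 y=3.826840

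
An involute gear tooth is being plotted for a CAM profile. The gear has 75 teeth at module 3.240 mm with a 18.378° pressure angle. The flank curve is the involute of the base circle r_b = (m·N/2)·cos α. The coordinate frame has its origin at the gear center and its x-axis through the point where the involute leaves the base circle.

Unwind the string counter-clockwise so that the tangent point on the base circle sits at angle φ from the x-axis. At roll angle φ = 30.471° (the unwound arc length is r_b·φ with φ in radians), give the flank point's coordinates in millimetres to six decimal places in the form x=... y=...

x=130.473895 y=5.619257

pitch radius r_p = m·N/2 = 3.240·75/2 = 121.500000
base radius r_b = r_p·cos α = 121.500000·cos 18.378° = 115.303153
roll angle φ = 30.471° = 0.53181928 rad
x = r_b·(cos φ + φ·sin φ) = 115.303153·(0.86188594 + 0.53181928·0.50710219) = 130.473895
y = r_b·(sin φ − φ·cos φ) = 115.303153·(0.50710219 − 0.53181928·0.86188594) = 5.619257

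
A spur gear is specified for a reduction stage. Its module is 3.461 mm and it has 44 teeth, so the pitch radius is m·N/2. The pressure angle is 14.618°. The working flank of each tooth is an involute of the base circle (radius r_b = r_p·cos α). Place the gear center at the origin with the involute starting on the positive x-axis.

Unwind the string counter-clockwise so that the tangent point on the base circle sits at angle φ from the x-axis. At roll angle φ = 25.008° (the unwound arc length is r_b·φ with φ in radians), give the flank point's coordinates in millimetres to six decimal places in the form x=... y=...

x=80.364597 y=2.003480

pitch radius r_p = m·N/2 = 3.461·44/2 = 76.142000
base radius r_b = r_p·cos α = 76.142000·cos 14.618° = 73.677278
roll angle φ = 25.008° = 0.43647194 rad
x = r_b·(cos φ + φ·sin φ) = 73.677278·(0.90624877 + 0.43647194·0.42274480) = 80.364597
y = r_b·(sin φ − φ·cos φ) = 73.677278·(0.42274480 − 0.43647194·0.90624877) = 2.003480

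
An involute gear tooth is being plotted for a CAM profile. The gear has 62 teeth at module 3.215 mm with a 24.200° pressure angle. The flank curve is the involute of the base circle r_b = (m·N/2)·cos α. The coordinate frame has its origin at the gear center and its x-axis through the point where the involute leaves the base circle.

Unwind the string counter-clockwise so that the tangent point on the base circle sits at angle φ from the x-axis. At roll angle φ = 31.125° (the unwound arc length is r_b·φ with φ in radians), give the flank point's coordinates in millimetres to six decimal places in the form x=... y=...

x=103.346352 y=4.715882

pitch radius r_p = m·N/2 = 3.215·62/2 = 99.665000
base radius r_b = r_p·cos α = 99.665000·cos 24.200° = 90.906451
roll angle φ = 31.125° = 0.54323373 rad
x = r_b·(cos φ + φ·sin φ) = 90.906451·(0.85604162 + 0.54323373·0.51690690) = 103.346352
y = r_b·(sin φ − φ·cos φ) = 90.906451·(0.51690690 − 0.54323373·0.85604162) = 4.715882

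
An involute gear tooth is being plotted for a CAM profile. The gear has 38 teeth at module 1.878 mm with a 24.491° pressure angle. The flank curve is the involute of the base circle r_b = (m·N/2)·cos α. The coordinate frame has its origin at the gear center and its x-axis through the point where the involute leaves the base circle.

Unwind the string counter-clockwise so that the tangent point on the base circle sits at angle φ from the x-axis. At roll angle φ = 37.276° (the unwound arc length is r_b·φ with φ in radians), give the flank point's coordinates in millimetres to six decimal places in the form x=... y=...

x=38.633358 y=2.856322

pitch radius r_p = m·N/2 = 1.878·38/2 = 35.682000
base radius r_b = r_p·cos α = 35.682000·cos 24.491° = 32.471562
roll angle φ = 37.276° = 0.65058893 rad
x = r_b·(cos φ + φ·sin φ) = 32.471562·(0.79572725 + 0.65058893·0.60565514) = 38.633358
y = r_b·(sin φ − φ·cos φ) = 32.471562·(0.60565514 − 0.65058893·0.79572725) = 2.856322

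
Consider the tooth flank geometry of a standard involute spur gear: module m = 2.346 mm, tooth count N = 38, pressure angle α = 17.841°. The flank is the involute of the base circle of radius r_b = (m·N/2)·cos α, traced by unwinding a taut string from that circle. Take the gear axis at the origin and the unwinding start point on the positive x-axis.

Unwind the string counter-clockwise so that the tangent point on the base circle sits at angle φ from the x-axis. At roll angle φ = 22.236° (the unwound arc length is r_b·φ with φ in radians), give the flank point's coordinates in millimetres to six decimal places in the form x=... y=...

x=45.506471 y=0.814335

pitch radius r_p = m·N/2 = 2.346·38/2 = 44.574000
base radius r_b = r_p·cos α = 44.574000·cos 17.841° = 42.430454
roll angle φ = 22.236° = 0.38809141 rad
x = r_b·(cos φ + φ·sin φ) = 42.430454·(0.92563300 + 0.38809141·0.37842245) = 45.506471
y = r_b·(sin φ − φ·cos φ) = 42.430454·(0.37842245 − 0.38809141·0.92563300) = 0.814335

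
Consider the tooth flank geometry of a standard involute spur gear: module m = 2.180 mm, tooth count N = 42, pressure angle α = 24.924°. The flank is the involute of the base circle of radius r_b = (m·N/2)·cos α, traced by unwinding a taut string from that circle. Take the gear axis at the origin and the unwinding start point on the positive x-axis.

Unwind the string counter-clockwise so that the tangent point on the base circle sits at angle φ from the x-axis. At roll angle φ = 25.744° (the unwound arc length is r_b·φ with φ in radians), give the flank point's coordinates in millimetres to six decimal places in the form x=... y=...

x=45.498037 y=1.230171

pitch radius r_p = m·N/2 = 2.180·42/2 = 45.780000
base radius r_b = r_p·cos α = 45.780000·cos 24.924° = 41.516397
roll angle φ = 25.744° = 0.44931756 rad
x = r_b·(cos φ + φ·sin φ) = 41.516397·(0.90074373 + 0.44931756·0.43435093) = 45.498037
y = r_b·(sin φ − φ·cos φ) = 41.516397·(0.43435093 − 0.44931756·0.90074373) = 1.230171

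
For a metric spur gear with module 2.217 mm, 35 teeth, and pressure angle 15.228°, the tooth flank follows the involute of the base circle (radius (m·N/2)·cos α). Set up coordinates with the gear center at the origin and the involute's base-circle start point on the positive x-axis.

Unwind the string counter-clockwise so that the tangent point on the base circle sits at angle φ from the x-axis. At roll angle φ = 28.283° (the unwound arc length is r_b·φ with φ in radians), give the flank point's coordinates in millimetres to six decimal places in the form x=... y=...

pitch radius r_p = m·N/2 = 2.217·35/2 = 38.797500
base radius r_b = r_p·cos α = 38.797500·cos 15.228° = 37.435252
roll angle φ = 28.283° = 0.49363147 rad
x = r_b·(cos φ + φ·sin φ) = 37.435252·(0.88061798 + 0.49363147·0.47382695) = 41.722108
y = r_b·(sin φ − φ·cos φ) = 37.435252·(0.47382695 − 0.49363147·0.88061798) = 1.464699

x=41.722108 y=1.464699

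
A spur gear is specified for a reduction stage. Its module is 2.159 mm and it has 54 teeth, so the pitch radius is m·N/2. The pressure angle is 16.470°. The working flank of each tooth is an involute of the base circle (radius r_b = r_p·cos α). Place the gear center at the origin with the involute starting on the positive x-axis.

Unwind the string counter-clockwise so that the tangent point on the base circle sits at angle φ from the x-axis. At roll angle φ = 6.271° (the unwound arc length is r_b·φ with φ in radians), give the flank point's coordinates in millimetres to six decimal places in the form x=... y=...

x=56.234964 y=0.024402

pitch radius r_p = m·N/2 = 2.159·54/2 = 58.293000
base radius r_b = r_p·cos α = 58.293000·cos 16.470° = 55.901140
roll angle φ = 6.271° = 0.10944960 rad
x = r_b·(cos φ + φ·sin φ) = 55.901140·(0.99401637 + 0.10944960·0.10923121) = 56.234964
y = r_b·(sin φ − φ·cos φ) = 55.901140·(0.10923121 − 0.10944960·0.99401637) = 0.024402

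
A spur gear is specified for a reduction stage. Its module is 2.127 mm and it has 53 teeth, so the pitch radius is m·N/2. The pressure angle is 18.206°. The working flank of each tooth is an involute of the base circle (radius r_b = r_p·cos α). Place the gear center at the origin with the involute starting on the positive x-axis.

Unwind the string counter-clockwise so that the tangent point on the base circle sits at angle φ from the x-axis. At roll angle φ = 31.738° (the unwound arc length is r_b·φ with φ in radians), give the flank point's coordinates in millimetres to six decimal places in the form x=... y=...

x=61.139038 y=2.941534

pitch radius r_p = m·N/2 = 2.127·53/2 = 56.365500
base radius r_b = r_p·cos α = 56.365500·cos 18.206° = 53.543806
roll angle φ = 31.738° = 0.55393260 rad
x = r_b·(cos φ + φ·sin φ) = 53.543806·(0.85046242 + 0.55393260·0.52603581) = 61.139038
y = r_b·(sin φ − φ·cos φ) = 53.543806·(0.52603581 − 0.55393260·0.85046242) = 2.941534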